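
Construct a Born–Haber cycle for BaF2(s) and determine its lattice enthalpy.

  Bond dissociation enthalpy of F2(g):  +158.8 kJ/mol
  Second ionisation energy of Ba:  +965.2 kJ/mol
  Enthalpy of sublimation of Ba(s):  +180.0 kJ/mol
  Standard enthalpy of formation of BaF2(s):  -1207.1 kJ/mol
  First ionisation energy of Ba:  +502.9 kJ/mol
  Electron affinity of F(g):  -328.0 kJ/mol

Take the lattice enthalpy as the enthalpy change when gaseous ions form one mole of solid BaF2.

U = -2358.0 kJ/mol

ΔHf° = 1·ΔHsub + 1·(ΣIE) + 1·D(F2) + 2·EA + U
-1207.1 = 1·(+180.0) + 1·(+1468.1) + 1·(+158.8) + 2·(-328.0) + U
U = -1207.1 − (+1150.9) = -2358.0 kJ/mol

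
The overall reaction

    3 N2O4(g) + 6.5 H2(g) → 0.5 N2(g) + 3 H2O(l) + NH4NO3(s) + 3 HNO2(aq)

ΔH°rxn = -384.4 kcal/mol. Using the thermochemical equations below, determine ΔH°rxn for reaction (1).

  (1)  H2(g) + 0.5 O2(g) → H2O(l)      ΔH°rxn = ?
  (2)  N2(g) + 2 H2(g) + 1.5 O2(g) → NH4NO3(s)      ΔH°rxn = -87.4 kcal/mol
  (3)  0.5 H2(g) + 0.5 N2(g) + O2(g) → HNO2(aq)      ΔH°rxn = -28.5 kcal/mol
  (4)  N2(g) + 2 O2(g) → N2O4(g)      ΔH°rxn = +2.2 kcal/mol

ΔH°rxn = -68.3 kcal/mol

(1) × 3 (scale by 3 for the 3 H2O(l)): contributes 3·x
(2) as written (NH4NO3(s) already on the product side): -87.4 kcal/mol
(3) × 3 (×3 to match 3 HNO2(aq) in the target): (3)·(-28.5) = -85.5 kcal/mol
(4) reversed and × 3 (reverse to put N2O4(g) on the reactant side; scale by 3 for the 3 N2O4(g)): (-3)·(+2.2) = -6.6 kcal/mol
-384.4 = (-87.4) + (-85.5) + (-6.6) + 3·x
x = (-384.4 − (-179.5)) / (3) = -68.3 kcal/mol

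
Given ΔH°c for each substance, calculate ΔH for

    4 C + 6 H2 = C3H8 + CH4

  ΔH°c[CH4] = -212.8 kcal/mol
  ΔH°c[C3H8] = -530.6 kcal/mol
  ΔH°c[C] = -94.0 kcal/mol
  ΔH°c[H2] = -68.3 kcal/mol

ΔH = -42.4 kcal/mol

Using ΔH = Σ nΔHc°(reactants) − Σ nΔHc°(products):
= [4·(-94.0) + 6·(-68.3)] − [1·(-530.6) + 1·(-212.8)]
= -42.4 kcal/mol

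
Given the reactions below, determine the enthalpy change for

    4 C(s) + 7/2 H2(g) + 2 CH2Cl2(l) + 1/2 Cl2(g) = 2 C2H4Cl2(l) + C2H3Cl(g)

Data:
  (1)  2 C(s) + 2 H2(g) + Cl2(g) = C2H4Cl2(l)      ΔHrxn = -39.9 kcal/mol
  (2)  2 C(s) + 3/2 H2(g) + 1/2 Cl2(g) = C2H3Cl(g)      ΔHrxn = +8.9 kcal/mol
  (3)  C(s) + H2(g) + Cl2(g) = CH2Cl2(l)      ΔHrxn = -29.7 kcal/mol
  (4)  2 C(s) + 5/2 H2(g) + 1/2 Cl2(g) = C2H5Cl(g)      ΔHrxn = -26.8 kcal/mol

(1) × 2 (×2 to match 2 C2H4Cl2(l) in the target): (2)·(-39.9) = -79.8 kcal/mol
(2) as written (C2H3Cl(g) already on the product side): +8.9 kcal/mol
(3) reversed and × 2 (reverse to put CH2Cl2(l) on the reactant side; ×2 to match 2 CH2Cl2(l) in the target): (-2)·(-29.7) = +59.4 kcal/mol
(4): not needed (C2H5Cl(g) appears nowhere else).
Summing the manipulated equations, ΔHrxn = (-79.8) + (+8.9) + (+59.4) = -11.5 kcal/mol

ΔHrxn = -11.5 kcal/mol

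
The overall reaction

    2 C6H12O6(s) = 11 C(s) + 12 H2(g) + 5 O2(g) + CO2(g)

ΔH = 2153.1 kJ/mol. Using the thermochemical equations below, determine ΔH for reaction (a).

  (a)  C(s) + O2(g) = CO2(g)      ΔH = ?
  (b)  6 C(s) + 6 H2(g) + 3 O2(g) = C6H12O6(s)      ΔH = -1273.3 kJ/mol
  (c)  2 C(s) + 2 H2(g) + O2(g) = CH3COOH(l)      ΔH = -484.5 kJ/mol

ΔH = -393.5 kJ/mol

(a) as written (CO2(g) already on the product side): contributes x
(b) reversed and × 2 (C6H12O6(s) must end up as a reactant; scale by 2 for the 2 C6H12O6(s)): (-2)·(-1273.3) = +2546.6 kJ/mol
(c): not needed (CH3COOH(l) appears nowhere else).
+2153.1 = (+2546.6) + x
x = (+2153.1 − (+2546.6)) / (1) = -393.5 kJ/mol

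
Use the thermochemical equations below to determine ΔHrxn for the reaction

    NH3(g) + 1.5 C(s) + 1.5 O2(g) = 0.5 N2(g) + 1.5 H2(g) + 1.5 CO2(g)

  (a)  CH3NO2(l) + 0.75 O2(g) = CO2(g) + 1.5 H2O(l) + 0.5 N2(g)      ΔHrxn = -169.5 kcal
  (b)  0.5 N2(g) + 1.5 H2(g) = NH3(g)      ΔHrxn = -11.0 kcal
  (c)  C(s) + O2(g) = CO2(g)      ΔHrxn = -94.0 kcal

ΔHrxn = -130.0 kcal

(a): not needed.
(b) reversed: +11.0 kcal
(c) × 3/2: (3/2)·(-94.0) = -141.0 kcal
By Hess's law, ΔHrxn = (-1)·(-11.0) + (3/2)·(-94.0) = -130.0 kcal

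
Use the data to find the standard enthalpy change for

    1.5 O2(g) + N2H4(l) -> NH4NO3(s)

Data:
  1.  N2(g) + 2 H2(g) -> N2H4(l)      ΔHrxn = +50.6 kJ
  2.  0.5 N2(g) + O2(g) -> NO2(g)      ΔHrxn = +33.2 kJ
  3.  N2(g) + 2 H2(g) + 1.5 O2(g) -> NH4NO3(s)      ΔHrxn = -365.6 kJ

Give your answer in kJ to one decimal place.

eq. 1 reversed: -50.6 kJ
eq. 2: not needed.
eq. 3 as written: -365.6 kJ
Summing the manipulated equations, ΔHrxn = (-50.6) + (-365.6) = -416.2 kJ

ΔHrxn = -416.2 kJ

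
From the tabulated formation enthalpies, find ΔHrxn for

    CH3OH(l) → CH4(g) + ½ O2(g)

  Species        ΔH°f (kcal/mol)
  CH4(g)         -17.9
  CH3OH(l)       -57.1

ΔH°rxn = Σ nΔHf°(products) − Σ nΔHf°(reactants).
Products: 1·(-17.9) + 1/2·(+0.0) = -17.9
Reactants: 1·(-57.1) = -57.1
ΔHrxn = (-17.9) − (-57.1) = 39.2 kcal/mol

ΔHrxn = 39.2 kcal/mol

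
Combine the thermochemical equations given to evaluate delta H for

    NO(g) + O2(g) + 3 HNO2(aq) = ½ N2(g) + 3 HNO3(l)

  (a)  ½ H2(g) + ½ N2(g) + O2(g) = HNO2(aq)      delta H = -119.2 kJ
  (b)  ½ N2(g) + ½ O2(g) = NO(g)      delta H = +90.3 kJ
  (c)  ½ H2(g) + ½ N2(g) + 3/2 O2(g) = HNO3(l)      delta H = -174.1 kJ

delta H = -255.0 kJ

(a) reversed and × 3 (HNO2(aq) must end up as a reactant; ×3 to match 3 HNO2(aq) in the target): (-3)·(-119.2) = +357.6 kJ
(b) reversed (NO(g) must end up as a reactant): -90.3 kJ
(c) × 3 (×3 to match 3 HNO3(l) in the target): (3)·(-174.1) = -522.3 kJ
delta H = (+357.6) + (-90.3) + (-522.3) = -255.0 kJ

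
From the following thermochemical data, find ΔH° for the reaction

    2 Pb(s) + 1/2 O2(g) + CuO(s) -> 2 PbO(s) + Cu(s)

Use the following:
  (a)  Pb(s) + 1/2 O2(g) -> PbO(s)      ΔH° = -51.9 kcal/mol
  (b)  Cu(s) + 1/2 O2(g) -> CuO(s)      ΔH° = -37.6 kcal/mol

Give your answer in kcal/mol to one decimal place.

ΔH° = -66.2 kcal/mol

(a) × 2: (2)·(-51.9) = -103.8 kcal/mol
(b) reversed: +37.6 kcal/mol
ΔH° = (2)·(-51.9) + (-1)·(-37.6) = -66.2 kcal/mol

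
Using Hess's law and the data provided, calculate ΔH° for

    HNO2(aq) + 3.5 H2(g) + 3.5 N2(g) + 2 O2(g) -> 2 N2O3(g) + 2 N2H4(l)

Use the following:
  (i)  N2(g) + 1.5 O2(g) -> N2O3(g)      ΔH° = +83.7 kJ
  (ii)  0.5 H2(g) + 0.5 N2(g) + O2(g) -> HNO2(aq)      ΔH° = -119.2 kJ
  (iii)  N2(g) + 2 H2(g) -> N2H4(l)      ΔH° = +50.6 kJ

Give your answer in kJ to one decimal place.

ΔH° = 387.8 kJ

(i) × 2 (×2 to match 2 N2O3(g) in the target): (2)·(+83.7) = +167.4 kJ
(ii) reversed (reverse to put HNO2(aq) on the reactant side): +119.2 kJ
(iii) × 2 (scale by 2 for the 2 N2H4(l)): (2)·(+50.6) = +101.2 kJ
ΔH° = (2)·(+83.7) + (-1)·(-119.2) + (2)·(+50.6) = 387.8 kJ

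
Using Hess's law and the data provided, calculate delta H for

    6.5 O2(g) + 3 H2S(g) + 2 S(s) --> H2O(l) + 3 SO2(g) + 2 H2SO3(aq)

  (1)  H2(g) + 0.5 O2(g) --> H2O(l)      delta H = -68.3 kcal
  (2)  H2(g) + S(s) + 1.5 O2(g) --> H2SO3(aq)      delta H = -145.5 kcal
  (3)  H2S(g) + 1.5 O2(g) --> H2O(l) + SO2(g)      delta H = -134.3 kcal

delta H = -557.3 kcal

(1) reversed and × 2: (-2)·(-68.3) = +136.6 kcal
(2) × 2: (2)·(-145.5) = -291.0 kcal
(3) × 3: (3)·(-134.3) = -402.9 kcal
delta H = (+136.6) + (-291.0) + (-402.9) = -557.3 kcal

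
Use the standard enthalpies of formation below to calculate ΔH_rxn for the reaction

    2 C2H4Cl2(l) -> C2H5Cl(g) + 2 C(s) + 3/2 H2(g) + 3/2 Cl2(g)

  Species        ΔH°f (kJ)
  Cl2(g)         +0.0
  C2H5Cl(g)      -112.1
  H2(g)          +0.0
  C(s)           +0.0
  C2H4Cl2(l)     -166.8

Products: 1·(-112.1) + 2·(+0.0) + 3/2·(+0.0) + 3/2·(+0.0) = -112.1
Reactants: 2·(-166.8) = -333.6
ΔH_rxn = (-112.1) − (-333.6) = 221.5 kJ

ΔH_rxn = 221.5 kJ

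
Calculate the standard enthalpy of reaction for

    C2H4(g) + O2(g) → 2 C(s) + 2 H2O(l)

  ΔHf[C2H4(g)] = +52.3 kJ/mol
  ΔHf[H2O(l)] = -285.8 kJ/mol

ΔHrxn = -623.9 kJ/mol

Products: 2·(+0.0) + 2·(-285.8) = -571.6
Reactants: 1·(+52.3) + 1·(+0.0) = +52.3
ΔHrxn = (-571.6) − (+52.3) = -623.9 kJ/mol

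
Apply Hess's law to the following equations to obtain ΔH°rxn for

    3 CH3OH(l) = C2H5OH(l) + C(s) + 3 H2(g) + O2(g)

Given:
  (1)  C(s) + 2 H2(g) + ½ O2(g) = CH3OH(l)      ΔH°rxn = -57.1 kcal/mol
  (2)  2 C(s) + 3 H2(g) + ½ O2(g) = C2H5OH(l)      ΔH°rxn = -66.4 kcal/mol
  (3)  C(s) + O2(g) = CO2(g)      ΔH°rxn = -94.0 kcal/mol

ΔH°rxn = 104.9 kcal/mol

(1) reversed and × 3 (CH3OH(l) must end up as a reactant; scale by 3 for the 3 CH3OH(l)): (-3)·(-57.1) = +171.3 kcal/mol
(2) as written (C2H5OH(l) already on the product side): -66.4 kcal/mol
(3): not needed (CO2(g) appears nowhere else).
ΔH°rxn = (+171.3) + (-66.4) = 104.9 kcal/mol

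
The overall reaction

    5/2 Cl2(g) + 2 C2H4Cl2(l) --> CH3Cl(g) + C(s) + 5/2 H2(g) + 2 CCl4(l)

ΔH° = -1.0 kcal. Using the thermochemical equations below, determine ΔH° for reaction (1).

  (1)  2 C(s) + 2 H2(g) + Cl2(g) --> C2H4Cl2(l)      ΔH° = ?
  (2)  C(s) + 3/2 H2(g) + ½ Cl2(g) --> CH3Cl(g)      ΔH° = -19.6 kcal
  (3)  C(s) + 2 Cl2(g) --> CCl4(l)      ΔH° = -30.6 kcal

ΔH° = -39.9 kcal

(1) reversed and × 2 (reverse to put C2H4Cl2(l) on the reactant side; ×2 to match 2 C2H4Cl2(l) in the target): contributes −2·x
(2) as written (CH3Cl(g) already on the product side): -19.6 kcal
(3) × 2 (scale by 2 for the 2 CCl4(l)): (2)·(-30.6) = -61.2 kcal
-1.0 = (-19.6) + (-61.2) − 2·x
x = (-1.0 − (-80.8)) / (-2) = -39.9 kcal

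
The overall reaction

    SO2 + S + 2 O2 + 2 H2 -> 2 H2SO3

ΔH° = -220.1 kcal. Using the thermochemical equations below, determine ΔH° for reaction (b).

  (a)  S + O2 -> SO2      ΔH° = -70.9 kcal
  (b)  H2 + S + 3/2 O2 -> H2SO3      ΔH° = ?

(a) reversed (reverse to put SO2 on the reactant side): +70.9 kcal
(b) × 2 (scale by 2 for the 2 H2SO3): contributes 2·x
-220.1 = (+70.9) + 2·x
x = (-220.1 − (+70.9)) / (2) = -145.5 kcal

ΔH° = -145.5 kcal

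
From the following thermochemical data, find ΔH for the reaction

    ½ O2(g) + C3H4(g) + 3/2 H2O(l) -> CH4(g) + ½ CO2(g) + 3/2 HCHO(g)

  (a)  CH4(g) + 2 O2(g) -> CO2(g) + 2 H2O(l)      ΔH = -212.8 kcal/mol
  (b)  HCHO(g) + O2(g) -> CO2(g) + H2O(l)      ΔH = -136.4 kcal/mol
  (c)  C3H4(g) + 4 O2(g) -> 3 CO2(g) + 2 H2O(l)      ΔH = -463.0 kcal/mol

ΔH = -45.6 kcal/mol

(a) reversed: +212.8 kcal/mol
(b) reversed and × 3/2: (-3/2)·(-136.4) = +204.6 kcal/mol
(c) as written: -463.0 kcal/mol
By Hess's law, ΔH = (-1)·(-212.8) + (-3/2)·(-136.4) + (1)·(-463.0) = -45.6 kcal/mol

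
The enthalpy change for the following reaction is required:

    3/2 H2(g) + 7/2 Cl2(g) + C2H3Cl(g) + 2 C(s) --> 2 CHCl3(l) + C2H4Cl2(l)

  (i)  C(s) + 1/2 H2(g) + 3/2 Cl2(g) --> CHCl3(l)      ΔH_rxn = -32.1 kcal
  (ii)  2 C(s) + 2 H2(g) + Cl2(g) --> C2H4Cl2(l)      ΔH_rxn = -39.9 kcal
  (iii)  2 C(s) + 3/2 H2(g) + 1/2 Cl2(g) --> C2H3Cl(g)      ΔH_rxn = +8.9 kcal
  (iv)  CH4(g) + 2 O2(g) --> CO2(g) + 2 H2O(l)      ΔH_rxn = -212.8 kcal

(i) × 2 (scale by 2 for the 2 CHCl3(l)): (2)·(-32.1) = -64.2 kcal
(ii) as written (C2H4Cl2(l) already on the product side): -39.9 kcal
(iii) reversed (reverse to put C2H3Cl(g) on the reactant side): -8.9 kcal
(iv): not needed (O2(g) appears nowhere else).
ΔH_rxn = (2)·(-32.1) + (1)·(-39.9) + (-1)·(+8.9) = -113.0 kcal

ΔH_rxn = -113.0 kcal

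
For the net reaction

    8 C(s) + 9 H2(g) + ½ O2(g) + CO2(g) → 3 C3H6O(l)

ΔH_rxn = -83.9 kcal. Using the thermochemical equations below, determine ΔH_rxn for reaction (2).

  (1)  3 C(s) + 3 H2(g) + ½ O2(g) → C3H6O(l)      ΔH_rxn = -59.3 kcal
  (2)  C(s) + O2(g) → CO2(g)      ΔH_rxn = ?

ΔH_rxn = -94.0 kcal

(1) × 3: (3)·(-59.3) = -177.9 kcal
(2) reversed: contributes −x
-83.9 = (-177.9) − x
x = (-83.9 − (-177.9)) / (-1) = -94.0 kcal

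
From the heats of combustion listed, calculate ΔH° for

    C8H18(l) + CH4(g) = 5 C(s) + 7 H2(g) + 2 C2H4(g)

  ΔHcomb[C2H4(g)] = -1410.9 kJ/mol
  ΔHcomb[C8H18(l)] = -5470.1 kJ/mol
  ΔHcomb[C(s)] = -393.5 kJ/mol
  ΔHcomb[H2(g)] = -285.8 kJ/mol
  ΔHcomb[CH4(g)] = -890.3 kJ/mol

Using ΔH = Σ nΔHc°(reactants) − Σ nΔHc°(products):
= [1·(-5470.1) + 1·(-890.3)] − [5·(-393.5) + 7·(-285.8) + 2·(-1410.9)]
= 429.5 kJ/mol

ΔH° = 429.5 kJ/mol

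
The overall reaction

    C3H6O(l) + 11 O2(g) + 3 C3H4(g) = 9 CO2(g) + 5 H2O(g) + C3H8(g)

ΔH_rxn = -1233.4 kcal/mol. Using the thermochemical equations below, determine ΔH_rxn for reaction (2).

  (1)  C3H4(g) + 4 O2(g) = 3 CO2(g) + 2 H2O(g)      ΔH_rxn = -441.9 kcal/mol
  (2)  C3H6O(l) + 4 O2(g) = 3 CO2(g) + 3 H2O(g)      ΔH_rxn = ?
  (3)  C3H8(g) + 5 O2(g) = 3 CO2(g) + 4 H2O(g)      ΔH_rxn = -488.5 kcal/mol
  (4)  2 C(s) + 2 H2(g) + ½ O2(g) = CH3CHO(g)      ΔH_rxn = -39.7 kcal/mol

(1) × 3 (×3 to match 3 C3H4(g) in the target): (3)·(-441.9) = -1325.7 kcal/mol
(2) as written (C3H6O(l) already on the reactant side): contributes x
(3) reversed (reverse to put C3H8(g) on the product side): +488.5 kcal/mol
(4): not needed (CH3CHO(g) appears nowhere else).
-1233.4 = (-1325.7) + (+488.5) + x
x = (-1233.4 − (-837.2)) / (1) = -396.2 kcal/mol

ΔH_rxn = -396.2 kcal/mol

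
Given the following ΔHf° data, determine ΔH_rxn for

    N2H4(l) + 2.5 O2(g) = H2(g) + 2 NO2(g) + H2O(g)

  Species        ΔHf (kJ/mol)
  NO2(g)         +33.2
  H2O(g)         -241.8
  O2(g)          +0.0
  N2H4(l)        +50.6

ΔH°rxn = Σ nΔHf°(products) − Σ nΔHf°(reactants).
Products: 1·(+0.0) + 2·(+33.2) + 1·(-241.8) = -175.4
Reactants: 1·(+50.6) + 5/2·(+0.0) = +50.6
ΔH_rxn = (-175.4) − (+50.6) = -226.0 kJ/mol

ΔH_rxn = -226.0 kJ/mol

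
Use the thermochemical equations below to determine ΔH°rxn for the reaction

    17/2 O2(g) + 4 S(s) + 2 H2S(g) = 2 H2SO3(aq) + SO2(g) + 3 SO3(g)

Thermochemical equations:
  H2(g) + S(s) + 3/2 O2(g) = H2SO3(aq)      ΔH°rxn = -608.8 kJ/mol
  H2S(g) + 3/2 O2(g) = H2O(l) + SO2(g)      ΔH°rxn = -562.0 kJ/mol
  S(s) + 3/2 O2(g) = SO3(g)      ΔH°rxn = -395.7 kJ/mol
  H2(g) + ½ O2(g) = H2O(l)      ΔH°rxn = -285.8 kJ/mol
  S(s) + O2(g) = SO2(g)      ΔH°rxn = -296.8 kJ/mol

ΔH°rxn = -2660.3 kJ/mol

equation 1 × 2: (2)·(-608.8) = -1217.6 kJ/mol
equation 2 × 2: (2)·(-562.0) = -1124.0 kJ/mol
equation 3 × 3: (3)·(-395.7) = -1187.1 kJ/mol
equation 4 reversed and × 2: (-2)·(-285.8) = +571.6 kJ/mol
equation 5 reversed: +296.8 kJ/mol
Summing the manipulated equations, ΔH°rxn = (-1217.6) + (-1124.0) + (-1187.1) + (+571.6) + (+296.8) = -2660.3 kJ/mol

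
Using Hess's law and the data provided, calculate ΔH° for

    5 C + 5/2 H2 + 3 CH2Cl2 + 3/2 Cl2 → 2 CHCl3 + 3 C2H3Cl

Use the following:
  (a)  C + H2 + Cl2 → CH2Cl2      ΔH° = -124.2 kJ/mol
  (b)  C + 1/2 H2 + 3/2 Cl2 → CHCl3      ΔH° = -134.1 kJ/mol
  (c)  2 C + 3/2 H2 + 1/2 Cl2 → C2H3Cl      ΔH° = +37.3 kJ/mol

ΔH° = 216.3 kJ/mol

(a) reversed and × 3: (-3)·(-124.2) = +372.6 kJ/mol
(b) × 2: (2)·(-134.1) = -268.2 kJ/mol
(c) × 3: (3)·(+37.3) = +111.9 kJ/mol
Since enthalpy is a state function, ΔH° = (-3)·(-124.2) + (2)·(-134.1) + (3)·(+37.3) = 216.3 kJ/mol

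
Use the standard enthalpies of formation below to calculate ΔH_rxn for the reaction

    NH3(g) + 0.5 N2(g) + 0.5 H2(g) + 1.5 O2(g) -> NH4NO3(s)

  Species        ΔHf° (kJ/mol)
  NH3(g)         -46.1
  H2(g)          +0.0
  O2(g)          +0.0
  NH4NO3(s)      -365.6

ΔH°rxn = Σ nΔHf°(products) − Σ nΔHf°(reactants).
Products: 1·(-365.6) = -365.6
Reactants: 1·(-46.1) + 1/2·(+0.0) + 1/2·(+0.0) + 3/2·(+0.0) = -46.1
ΔH_rxn = (-365.6) − (-46.1) = -319.5 kJ/mol

ΔH_rxn = -319.5 kJ/mol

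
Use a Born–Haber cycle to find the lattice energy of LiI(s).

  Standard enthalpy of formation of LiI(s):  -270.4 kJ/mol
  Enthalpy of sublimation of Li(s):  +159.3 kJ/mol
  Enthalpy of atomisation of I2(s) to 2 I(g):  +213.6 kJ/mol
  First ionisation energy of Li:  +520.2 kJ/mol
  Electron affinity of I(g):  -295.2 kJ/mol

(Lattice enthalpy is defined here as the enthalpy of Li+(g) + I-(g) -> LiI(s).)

U = -761.5 kJ/mol

ΔHf° = 1·ΔHsub + 1·(ΣIE) + 1/2·D(I2) + 1·EA + U
-270.4 = 1·(+159.3) + 1·(+520.2) + 1/2·(+213.6) + 1·(-295.2) + U
U = -270.4 − (+491.1) = -761.5 kJ/mol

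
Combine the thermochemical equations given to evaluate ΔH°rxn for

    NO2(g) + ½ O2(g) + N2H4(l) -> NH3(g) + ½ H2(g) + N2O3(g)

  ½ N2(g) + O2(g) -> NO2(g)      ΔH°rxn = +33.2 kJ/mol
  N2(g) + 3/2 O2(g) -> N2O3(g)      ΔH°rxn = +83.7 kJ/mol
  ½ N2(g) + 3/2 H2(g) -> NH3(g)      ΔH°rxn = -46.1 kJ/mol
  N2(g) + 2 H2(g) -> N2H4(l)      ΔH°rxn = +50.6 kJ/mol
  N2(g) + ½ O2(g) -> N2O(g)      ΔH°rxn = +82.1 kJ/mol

ΔH°rxn = -46.2 kJ/mol

equation 1 reversed: -33.2 kJ/mol
equation 2 as written: +83.7 kJ/mol
equation 3 as written: -46.1 kJ/mol
equation 4 reversed: -50.6 kJ/mol
equation 5: not needed.
Since enthalpy is a state function, ΔH°rxn = (-1)·(+33.2) + (1)·(+83.7) + (1)·(-46.1) + (-1)·(+50.6) = -46.2 kJ/mol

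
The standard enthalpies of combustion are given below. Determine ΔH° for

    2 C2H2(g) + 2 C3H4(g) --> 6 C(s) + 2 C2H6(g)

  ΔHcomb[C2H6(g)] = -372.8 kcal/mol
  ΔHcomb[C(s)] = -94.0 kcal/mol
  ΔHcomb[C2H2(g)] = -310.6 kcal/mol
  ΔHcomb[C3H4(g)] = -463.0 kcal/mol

ΔH° = -237.6 kcal/mol

Using ΔH = Σ nΔHc°(reactants) − Σ nΔHc°(products):
= [2·(-310.6) + 2·(-463.0)] − [6·(-94.0) + 2·(-372.8)]
= -237.6 kcal/mol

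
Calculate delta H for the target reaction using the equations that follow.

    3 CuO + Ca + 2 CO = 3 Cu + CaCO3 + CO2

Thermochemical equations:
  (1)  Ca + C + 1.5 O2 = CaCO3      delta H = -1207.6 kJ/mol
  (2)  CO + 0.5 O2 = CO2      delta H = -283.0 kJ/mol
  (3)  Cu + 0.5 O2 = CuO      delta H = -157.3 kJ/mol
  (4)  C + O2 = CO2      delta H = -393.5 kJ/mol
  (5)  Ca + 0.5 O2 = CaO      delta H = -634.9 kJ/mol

(1) as written (CaCO3 already on the product side): -1207.6 kJ/mol
(2) × 2 (scale by 2 for the 2 CO): (2)·(-283.0) = -566.0 kJ/mol
(3) reversed and × 3 (reverse to put CuO on the reactant side; ×3 to match 3 CuO in the target): (-3)·(-157.3) = +471.9 kJ/mol
(4) reversed: +393.5 kJ/mol
(5): not needed (CaO appears nowhere else).
Summing the manipulated equations, delta H = (-1207.6) + (-566.0) + (+471.9) + (+393.5) = -908.2 kJ/mol

delta H = -908.2 kJ/mol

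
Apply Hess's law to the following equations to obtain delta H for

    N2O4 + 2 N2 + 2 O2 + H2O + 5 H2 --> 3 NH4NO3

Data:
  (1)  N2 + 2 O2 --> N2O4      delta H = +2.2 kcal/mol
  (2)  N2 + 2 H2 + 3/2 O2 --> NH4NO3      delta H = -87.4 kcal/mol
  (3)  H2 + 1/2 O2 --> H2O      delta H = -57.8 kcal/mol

(1) reversed (reverse to put N2O4 on the reactant side): -2.2 kcal/mol
(2) × 3 (×3 to match 3 NH4NO3 in the target): (3)·(-87.4) = -262.2 kcal/mol
(3) reversed (H2O must end up as a reactant): +57.8 kcal/mol
Combining the equations, delta H = (-2.2) + (-262.2) + (+57.8) = -206.6 kcal/mol

delta H = -206.6 kcal/mol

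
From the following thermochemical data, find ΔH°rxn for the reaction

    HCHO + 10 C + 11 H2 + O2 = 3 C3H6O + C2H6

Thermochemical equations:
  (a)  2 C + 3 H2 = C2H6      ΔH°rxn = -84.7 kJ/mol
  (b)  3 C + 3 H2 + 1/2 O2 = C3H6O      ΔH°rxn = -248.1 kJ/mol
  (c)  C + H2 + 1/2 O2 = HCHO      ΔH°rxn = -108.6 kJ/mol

ΔH°rxn = -720.4 kJ/mol

(a) as written: -84.7 kJ/mol
(b) × 3: (3)·(-248.1) = -744.3 kJ/mol
(c) reversed: +108.6 kJ/mol
Summing the manipulated equations, ΔH°rxn = (1)·(-84.7) + (3)·(-248.1) + (-1)·(-108.6) = -720.4 kJ/mol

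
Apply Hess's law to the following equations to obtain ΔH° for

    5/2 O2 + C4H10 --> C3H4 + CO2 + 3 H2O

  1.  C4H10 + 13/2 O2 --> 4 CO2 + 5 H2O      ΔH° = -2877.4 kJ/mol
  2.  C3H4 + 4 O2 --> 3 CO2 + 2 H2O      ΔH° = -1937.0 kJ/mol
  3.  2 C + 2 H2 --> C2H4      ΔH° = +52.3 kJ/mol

eq. 1 as written (C4H10 already on the reactant side): -2877.4 kJ/mol
eq. 2 reversed (C3H4 must end up as a product): +1937.0 kJ/mol
eq. 3: not needed (C appears nowhere else).
ΔH° = (1)·(-2877.4) + (-1)·(-1937.0) = -940.4 kJ/mol

ΔH° = -940.4 kJ/mol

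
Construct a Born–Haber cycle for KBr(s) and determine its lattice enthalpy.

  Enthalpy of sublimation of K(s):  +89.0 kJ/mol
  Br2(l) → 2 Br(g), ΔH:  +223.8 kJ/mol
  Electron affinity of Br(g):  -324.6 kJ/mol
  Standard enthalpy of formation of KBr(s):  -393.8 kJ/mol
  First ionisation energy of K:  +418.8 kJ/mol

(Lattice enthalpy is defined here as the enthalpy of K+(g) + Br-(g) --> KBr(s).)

U = -688.9 kJ/mol

ΔHf° = 1·ΔHsub + 1·(ΣIE) + 1/2·D(Br2) + 1·EA + U
-393.8 = 1·(+89.0) + 1·(+418.8) + 1/2·(+223.8) + 1·(-324.6) + U
U = -393.8 − (+295.1) = -688.9 kJ/mol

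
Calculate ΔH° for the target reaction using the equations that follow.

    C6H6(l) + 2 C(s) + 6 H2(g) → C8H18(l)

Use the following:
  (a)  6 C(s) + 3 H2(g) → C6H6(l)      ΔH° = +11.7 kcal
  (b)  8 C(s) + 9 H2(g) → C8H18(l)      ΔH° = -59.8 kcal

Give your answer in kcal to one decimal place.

ΔH° = -71.5 kcal

(a) reversed: -11.7 kcal
(b) as written: -59.8 kcal
Summing the manipulated equations, ΔH° = (-11.7) + (-59.8) = -71.5 kcal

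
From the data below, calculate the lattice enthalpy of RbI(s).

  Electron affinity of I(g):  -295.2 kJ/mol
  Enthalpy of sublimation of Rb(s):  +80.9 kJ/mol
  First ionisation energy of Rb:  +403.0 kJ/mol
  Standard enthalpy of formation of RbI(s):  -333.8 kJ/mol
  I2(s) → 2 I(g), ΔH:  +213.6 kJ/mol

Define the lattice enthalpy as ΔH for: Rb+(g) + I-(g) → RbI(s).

ΔHf° = 1·ΔHsub + 1·(ΣIE) + 1/2·D(I2) + 1·EA + U
-333.8 = 1·(+80.9) + 1·(+403.0) + 1/2·(+213.6) + 1·(-295.2) + U
U = -333.8 − (+295.5) = -629.3 kJ/mol

U = -629.3 kJ/mol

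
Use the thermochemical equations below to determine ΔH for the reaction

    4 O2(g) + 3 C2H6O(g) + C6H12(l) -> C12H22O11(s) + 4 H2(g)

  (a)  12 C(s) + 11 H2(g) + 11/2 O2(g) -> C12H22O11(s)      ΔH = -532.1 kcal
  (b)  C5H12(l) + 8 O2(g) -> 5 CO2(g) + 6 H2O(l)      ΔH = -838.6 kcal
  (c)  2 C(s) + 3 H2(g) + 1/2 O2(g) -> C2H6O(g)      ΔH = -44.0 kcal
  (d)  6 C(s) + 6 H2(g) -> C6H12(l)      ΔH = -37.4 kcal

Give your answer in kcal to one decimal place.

ΔH = -362.7 kcal

(a) as written (C12H22O11(s) already on the product side): -532.1 kcal
(b): not needed (H2O(l) appears nowhere else).
(c) reversed and × 3 (C2H6O(g) must end up as a reactant; ×3 to match 3 C2H6O(g) in the target): (-3)·(-44.0) = +132.0 kcal
(d) reversed (reverse to put C6H12(l) on the reactant side): +37.4 kcal
ΔH = (1)·(-532.1) + (-3)·(-44.0) + (-1)·(-37.4) = -362.7 kcal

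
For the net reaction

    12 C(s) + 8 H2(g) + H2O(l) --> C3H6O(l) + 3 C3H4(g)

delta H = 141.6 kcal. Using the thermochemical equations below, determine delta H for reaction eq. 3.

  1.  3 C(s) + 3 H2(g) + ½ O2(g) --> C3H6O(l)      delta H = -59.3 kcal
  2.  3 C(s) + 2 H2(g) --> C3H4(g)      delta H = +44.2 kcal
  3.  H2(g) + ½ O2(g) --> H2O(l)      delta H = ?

delta H = -68.3 kcal

eq. 1 as written: -59.3 kcal
eq. 2 × 3: (3)·(+44.2) = +132.6 kcal
eq. 3 reversed: contributes −x
+141.6 = (-59.3) + (+132.6) − x
x = (+141.6 − (+73.3)) / (-1) = -68.3 kcal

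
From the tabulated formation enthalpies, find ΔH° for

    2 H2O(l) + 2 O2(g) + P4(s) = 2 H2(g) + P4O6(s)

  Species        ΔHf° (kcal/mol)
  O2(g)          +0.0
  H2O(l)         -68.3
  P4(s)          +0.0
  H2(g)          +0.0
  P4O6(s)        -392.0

Products: 2·(+0.0) + 1·(-392.0) = -392.0
Reactants: 2·(-68.3) + 2·(+0.0) + 1·(+0.0) = -136.6
ΔH° = (-392.0) − (-136.6) = -255.4 kcal/mol

ΔH° = -255.4 kcal/mol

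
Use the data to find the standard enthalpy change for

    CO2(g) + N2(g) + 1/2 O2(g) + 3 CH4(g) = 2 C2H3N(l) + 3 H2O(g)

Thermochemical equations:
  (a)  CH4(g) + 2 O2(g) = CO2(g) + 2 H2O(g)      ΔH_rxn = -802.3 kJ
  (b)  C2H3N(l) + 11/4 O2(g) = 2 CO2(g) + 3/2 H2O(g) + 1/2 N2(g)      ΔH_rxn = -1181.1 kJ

ΔH_rxn = -44.7 kJ

(a) × 3 (×3 to match 3 CH4(g) in the target): (3)·(-802.3) = -2406.9 kJ
(b) reversed and × 2 (reverse to put C2H3N(l) on the product side; ×2 to match 2 C2H3N(l) in the target): (-2)·(-1181.1) = +2362.2 kJ
By Hess's law, ΔH_rxn = (3)·(-802.3) + (-2)·(-1181.1) = -44.7 kJ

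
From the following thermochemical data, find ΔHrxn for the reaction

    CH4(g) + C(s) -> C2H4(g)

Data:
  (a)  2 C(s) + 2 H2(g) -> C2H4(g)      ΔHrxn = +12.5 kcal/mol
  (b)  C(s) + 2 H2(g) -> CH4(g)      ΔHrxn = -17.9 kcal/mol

ΔHrxn = 30.4 kcal/mol

(a) as written (C2H4(g) already on the product side): +12.5 kcal/mol
(b) reversed (CH4(g) must end up as a reactant): +17.9 kcal/mol
Summing the manipulated equations, ΔHrxn = (1)·(+12.5) + (-1)·(-17.9) = 30.4 kcal/mol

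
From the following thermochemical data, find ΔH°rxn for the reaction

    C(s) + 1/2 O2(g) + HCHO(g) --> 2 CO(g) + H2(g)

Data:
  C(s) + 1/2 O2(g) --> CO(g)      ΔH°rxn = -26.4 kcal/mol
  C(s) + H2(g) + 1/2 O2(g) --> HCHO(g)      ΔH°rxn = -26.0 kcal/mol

equation 1 × 2: (2)·(-26.4) = -52.8 kcal/mol
equation 2 reversed: +26.0 kcal/mol
ΔH°rxn = (-52.8) + (+26.0) = -26.8 kcal/mol

ΔH°rxn = -26.8 kcal/mol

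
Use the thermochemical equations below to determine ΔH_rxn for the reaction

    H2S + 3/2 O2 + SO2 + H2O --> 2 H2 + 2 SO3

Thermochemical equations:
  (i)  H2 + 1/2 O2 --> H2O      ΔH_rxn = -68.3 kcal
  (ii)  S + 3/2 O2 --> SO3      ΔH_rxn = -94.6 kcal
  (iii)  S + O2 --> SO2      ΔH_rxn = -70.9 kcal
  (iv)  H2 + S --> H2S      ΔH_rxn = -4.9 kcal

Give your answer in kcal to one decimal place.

(i) reversed: +68.3 kcal
(ii) × 2: (2)·(-94.6) = -189.2 kcal
(iii) reversed: +70.9 kcal
(iv) reversed: +4.9 kcal
Since enthalpy is a state function, ΔH_rxn = (+68.3) + (-189.2) + (+70.9) + (+4.9) = -45.1 kcal

ΔH_rxn = -45.1 kcal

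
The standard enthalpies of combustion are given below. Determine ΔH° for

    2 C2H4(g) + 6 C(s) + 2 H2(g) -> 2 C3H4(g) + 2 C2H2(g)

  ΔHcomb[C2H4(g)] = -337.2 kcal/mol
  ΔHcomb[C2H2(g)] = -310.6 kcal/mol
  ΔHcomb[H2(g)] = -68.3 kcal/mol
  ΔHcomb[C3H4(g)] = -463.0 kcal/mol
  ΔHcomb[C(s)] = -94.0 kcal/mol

ΔH° = 172.2 kcal/mol

With combustion enthalpies, reactants minus products:
= [2·(-337.2) + 6·(-94.0) + 2·(-68.3)] − [2·(-463.0) + 2·(-310.6)]
= 172.2 kcal/mol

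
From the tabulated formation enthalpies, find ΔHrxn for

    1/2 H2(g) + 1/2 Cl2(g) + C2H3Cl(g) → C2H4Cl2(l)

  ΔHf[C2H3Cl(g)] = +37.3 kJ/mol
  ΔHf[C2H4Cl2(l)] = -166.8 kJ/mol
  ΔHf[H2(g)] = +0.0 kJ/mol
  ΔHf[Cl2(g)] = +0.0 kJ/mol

Products: 1·(-166.8) = -166.8
Reactants: 1/2·(+0.0) + 1/2·(+0.0) + 1·(+37.3) = +37.3
ΔHrxn = (-166.8) − (+37.3) = -204.1 kJ/mol

ΔHrxn = -204.1 kJ/mol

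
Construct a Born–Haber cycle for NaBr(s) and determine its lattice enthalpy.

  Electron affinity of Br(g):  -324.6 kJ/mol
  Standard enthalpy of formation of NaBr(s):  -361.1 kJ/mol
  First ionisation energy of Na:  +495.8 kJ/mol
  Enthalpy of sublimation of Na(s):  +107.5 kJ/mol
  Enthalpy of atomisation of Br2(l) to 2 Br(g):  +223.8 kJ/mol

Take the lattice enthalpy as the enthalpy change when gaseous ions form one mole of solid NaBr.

ΔHf° = 1·ΔHsub + 1·(ΣIE) + 1/2·D(Br2) + 1·EA + U
-361.1 = 1·(+107.5) + 1·(+495.8) + 1/2·(+223.8) + 1·(-324.6) + U
U = -361.1 − (+390.6) = -751.7 kJ/mol

U = -751.7 kJ/mol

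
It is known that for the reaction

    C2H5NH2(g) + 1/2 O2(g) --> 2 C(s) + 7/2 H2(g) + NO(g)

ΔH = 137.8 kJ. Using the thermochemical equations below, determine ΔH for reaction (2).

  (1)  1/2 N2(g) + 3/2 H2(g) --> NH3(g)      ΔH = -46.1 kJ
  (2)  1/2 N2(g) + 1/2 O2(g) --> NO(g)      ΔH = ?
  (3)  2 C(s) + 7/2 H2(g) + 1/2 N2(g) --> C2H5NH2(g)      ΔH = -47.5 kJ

ΔH = 90.3 kJ

(1): not needed.
(2) as written: contributes x
(3) reversed: +47.5 kJ
+137.8 = (+47.5) + x
x = (+137.8 − (+47.5)) / (1) = 90.3 kJ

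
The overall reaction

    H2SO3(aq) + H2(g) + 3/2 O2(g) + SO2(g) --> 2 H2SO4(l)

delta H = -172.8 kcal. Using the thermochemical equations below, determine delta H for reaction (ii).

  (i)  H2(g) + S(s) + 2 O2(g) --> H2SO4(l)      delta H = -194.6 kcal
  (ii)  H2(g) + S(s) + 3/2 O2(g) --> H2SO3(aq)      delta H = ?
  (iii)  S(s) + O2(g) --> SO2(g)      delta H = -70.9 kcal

delta H = -145.5 kcal

(i) × 2: (2)·(-194.6) = -389.2 kcal
(ii) reversed: contributes −x
(iii) reversed: +70.9 kcal
-172.8 = (-389.2) + (+70.9) − x
x = (-172.8 − (-318.3)) / (-1) = -145.5 kcal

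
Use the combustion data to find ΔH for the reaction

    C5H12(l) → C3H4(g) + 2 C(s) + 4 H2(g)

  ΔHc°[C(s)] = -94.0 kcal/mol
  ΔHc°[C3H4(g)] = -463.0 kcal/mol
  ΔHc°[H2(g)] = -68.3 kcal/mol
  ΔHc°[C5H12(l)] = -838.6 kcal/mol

ΔH = 85.6 kcal/mol

Using ΔH = Σ nΔHc°(reactants) − Σ nΔHc°(products):
= [1·(-838.6)] − [1·(-463.0) + 2·(-94.0) + 4·(-68.3)]
= 85.6 kcal/mol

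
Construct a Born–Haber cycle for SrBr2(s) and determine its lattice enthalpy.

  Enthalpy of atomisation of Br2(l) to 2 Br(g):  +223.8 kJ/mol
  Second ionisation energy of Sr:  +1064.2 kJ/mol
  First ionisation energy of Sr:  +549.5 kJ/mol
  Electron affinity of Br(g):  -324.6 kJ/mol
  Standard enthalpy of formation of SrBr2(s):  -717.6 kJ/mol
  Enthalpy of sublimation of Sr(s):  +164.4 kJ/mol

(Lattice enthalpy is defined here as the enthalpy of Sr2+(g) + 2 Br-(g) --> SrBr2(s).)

ΔHf° = 1·ΔHsub + 1·(ΣIE) + 1·D(Br2) + 2·EA + U
-717.6 = 1·(+164.4) + 1·(+1613.7) + 1·(+223.8) + 2·(-324.6) + U
U = -717.6 − (+1352.7) = -2070.3 kJ/mol

U = -2070.3 kJ/mol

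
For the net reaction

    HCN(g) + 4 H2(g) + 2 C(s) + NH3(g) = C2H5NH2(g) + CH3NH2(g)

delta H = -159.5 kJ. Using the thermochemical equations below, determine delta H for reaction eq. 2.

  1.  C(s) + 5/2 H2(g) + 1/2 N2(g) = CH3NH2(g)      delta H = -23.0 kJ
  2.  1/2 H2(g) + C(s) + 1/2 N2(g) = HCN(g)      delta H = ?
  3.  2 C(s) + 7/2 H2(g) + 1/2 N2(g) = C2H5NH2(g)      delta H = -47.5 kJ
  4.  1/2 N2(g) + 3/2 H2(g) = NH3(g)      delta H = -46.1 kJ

delta H = 135.1 kJ

eq. 1 as written: -23.0 kJ
eq. 2 reversed: contributes −x
eq. 3 as written: -47.5 kJ
eq. 4 reversed: +46.1 kJ
-159.5 = (-23.0) + (-47.5) + (+46.1) − x
x = (-159.5 − (-24.4)) / (-1) = 135.1 kJ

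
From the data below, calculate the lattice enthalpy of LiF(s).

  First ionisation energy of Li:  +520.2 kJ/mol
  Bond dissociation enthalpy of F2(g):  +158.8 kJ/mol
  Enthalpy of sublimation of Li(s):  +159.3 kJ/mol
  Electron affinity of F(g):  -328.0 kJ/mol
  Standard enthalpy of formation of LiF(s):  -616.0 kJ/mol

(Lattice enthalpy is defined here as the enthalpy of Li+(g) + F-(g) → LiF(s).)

U = -1046.9 kJ/mol

ΔHf° = 1·ΔHsub + 1·(ΣIE) + 1/2·D(F2) + 1·EA + U
-616.0 = 1·(+159.3) + 1·(+520.2) + 1/2·(+158.8) + 1·(-328.0) + U
U = -616.0 − (+430.9) = -1046.9 kJ/mol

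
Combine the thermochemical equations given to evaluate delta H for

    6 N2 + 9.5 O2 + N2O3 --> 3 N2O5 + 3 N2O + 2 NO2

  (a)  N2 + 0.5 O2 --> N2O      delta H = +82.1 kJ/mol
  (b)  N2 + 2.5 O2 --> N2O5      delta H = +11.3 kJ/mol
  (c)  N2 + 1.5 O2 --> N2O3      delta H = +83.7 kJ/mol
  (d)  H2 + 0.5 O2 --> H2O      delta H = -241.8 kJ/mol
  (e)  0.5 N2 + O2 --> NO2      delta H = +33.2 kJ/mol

(a) × 3 (×3 to match 3 N2O in the target): (3)·(+82.1) = +246.3 kJ/mol
(b) × 3 (scale by 3 for the 3 N2O5): (3)·(+11.3) = +33.9 kJ/mol
(c) reversed (reverse to put N2O3 on the reactant side): -83.7 kJ/mol
(d): not needed (H2 appears nowhere else).
(e) × 2 (scale by 2 for the 2 NO2): (2)·(+33.2) = +66.4 kJ/mol
delta H = (3)·(+82.1) + (3)·(+11.3) + (-1)·(+83.7) + (2)·(+33.2) = 262.9 kJ/mol

delta H = 262.9 kJ/mol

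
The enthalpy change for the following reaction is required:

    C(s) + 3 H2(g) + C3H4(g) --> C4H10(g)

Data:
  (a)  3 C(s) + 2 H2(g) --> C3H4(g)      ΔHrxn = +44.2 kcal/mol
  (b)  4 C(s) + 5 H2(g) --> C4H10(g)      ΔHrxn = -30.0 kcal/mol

(a) reversed: -44.2 kcal/mol
(b) as written: -30.0 kcal/mol
Combining the equations, ΔHrxn = (-1)·(+44.2) + (1)·(-30.0) = -74.2 kcal/mol

ΔHrxn = -74.2 kcal/mol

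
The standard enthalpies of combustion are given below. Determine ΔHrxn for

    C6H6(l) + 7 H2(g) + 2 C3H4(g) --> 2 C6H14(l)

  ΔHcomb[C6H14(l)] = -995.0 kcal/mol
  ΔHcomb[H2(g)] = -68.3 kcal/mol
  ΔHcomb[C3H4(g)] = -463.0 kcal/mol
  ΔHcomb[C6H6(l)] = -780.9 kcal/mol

Using ΔH = Σ nΔHc°(reactants) − Σ nΔHc°(products):
= [1·(-780.9) + 7·(-68.3) + 2·(-463.0)] − [2·(-995.0)]
= -195.0 kcal/mol

ΔHrxn = -195.0 kcal/mol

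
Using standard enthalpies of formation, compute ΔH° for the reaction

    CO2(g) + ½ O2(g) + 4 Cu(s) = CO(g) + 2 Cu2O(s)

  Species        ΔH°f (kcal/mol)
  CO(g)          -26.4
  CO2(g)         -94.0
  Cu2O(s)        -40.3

Products: 1·(-26.4) + 2·(-40.3) = -107.0
Reactants: 1·(-94.0) + 1/2·(+0.0) + 4·(+0.0) = -94.0
ΔH° = (-107.0) − (-94.0) = -13.0 kcal/mol

ΔH° = -13.0 kcal/mol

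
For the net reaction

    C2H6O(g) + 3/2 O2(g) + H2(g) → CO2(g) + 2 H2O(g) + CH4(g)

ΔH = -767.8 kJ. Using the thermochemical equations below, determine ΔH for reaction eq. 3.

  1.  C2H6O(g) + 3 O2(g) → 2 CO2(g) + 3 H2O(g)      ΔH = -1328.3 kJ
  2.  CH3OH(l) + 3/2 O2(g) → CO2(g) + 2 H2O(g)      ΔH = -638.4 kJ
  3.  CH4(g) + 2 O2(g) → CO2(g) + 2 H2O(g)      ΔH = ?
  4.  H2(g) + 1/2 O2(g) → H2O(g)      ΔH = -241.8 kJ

ΔH = -802.3 kJ

eq. 1 as written (C2H6O(g) already on the reactant side): -1328.3 kJ
eq. 2: not needed (CH3OH(l) appears nowhere else).
eq. 3 reversed (reverse to put CH4(g) on the product side): contributes −x
eq. 4 as written (H2(g) already on the reactant side): -241.8 kJ
-767.8 = (-1328.3) + (-241.8) − x
x = (-767.8 − (-1570.1)) / (-1) = -802.3 kJ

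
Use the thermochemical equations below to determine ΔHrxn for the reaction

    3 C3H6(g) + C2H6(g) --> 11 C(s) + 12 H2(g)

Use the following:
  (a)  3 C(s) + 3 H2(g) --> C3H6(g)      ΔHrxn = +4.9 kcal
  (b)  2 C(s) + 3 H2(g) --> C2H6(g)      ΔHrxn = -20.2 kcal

(a) reversed and × 3: (-3)·(+4.9) = -14.7 kcal
(b) reversed: +20.2 kcal
Since enthalpy is a state function, ΔHrxn = (-14.7) + (+20.2) = 5.5 kcal

ΔHrxn = 5.5 kcal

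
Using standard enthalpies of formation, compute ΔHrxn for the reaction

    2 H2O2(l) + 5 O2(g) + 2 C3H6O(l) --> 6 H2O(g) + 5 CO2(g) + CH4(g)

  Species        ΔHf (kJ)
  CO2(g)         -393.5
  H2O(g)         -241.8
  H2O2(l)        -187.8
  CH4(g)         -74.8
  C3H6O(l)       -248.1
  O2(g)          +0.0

Products: 6·(-241.8) + 5·(-393.5) + 1·(-74.8) = -3493.1
Reactants: 2·(-187.8) + 5·(+0.0) + 2·(-248.1) = -871.8
ΔHrxn = (-3493.1) − (-871.8) = -2621.3 kJ

ΔHrxn = -2621.3 kJ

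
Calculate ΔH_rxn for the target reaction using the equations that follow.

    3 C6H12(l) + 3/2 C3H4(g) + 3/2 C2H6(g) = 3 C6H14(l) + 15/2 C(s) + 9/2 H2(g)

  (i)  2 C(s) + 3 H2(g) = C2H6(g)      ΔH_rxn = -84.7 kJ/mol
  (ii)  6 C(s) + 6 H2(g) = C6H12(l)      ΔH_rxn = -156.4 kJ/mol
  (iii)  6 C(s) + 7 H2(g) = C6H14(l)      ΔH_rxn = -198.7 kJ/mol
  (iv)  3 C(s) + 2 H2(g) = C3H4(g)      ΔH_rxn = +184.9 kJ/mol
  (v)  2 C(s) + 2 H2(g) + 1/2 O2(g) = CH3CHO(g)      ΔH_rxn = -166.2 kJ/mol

ΔH_rxn = -277.2 kJ/mol

(i) reversed and × 3/2 (reverse to put C2H6(g) on the reactant side; ×3/2 to match 3/2 C2H6(g) in the target): (-3/2)·(-84.7) = +127.05 kJ/mol
(ii) reversed and × 3 (reverse to put C6H12(l) on the reactant side; scale by 3 for the 3 C6H12(l)): (-3)·(-156.4) = +469.2 kJ/mol
(iii) × 3 (scale by 3 for the 3 C6H14(l)): (3)·(-198.7) = -596.1 kJ/mol
(iv) reversed and × 3/2 (reverse to put C3H4(g) on the reactant side; ×3/2 to match 3/2 C3H4(g) in the target): (-3/2)·(+184.9) = -277.35 kJ/mol
(v): not needed (O2(g) appears nowhere else).
Since enthalpy is a state function, ΔH_rxn = (-3/2)·(-84.7) + (-3)·(-156.4) + (3)·(-198.7) + (-3/2)·(+184.9) = -277.2 kJ/mol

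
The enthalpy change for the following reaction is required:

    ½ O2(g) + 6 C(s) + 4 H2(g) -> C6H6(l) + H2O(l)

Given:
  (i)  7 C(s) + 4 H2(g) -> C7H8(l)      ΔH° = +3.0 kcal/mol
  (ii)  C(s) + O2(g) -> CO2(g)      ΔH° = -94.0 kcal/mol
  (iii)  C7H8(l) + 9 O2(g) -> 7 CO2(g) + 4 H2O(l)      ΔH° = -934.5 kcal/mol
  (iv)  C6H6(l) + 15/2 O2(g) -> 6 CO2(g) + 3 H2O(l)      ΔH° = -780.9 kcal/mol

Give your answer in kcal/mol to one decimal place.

(i) as written (H2(g) already on the reactant side): +3.0 kcal/mol
(ii) reversed: +94.0 kcal/mol
(iii) as written: -934.5 kcal/mol
(iv) reversed (reverse to put C6H6(l) on the product side): +780.9 kcal/mol
ΔH° = (1)·(+3.0) + (-1)·(-94.0) + (1)·(-934.5) + (-1)·(-780.9) = -56.6 kcal/mol

ΔH° = -56.6 kcal/mol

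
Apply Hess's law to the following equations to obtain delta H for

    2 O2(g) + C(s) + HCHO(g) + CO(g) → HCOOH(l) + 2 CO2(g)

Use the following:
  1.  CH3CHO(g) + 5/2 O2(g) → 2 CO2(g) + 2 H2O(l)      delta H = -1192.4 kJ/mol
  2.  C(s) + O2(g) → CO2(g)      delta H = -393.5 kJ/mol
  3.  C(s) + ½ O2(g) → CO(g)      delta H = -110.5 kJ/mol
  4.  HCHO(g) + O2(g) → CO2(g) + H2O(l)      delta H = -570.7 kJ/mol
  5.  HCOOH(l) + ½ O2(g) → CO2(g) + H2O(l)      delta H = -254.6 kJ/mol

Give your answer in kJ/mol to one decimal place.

delta H = -992.6 kJ/mol

eq. 1: not needed (CH3CHO(g) appears nowhere else).
eq. 2 × 2: (2)·(-393.5) = -787.0 kJ/mol
eq. 3 reversed (reverse to put CO(g) on the reactant side): +110.5 kJ/mol
eq. 4 as written (HCHO(g) already on the reactant side): -570.7 kJ/mol
eq. 5 reversed (reverse to put HCOOH(l) on the product side): +254.6 kJ/mol
delta H = (2)·(-393.5) + (-1)·(-110.5) + (1)·(-570.7) + (-1)·(-254.6) = -992.6 kJ/mol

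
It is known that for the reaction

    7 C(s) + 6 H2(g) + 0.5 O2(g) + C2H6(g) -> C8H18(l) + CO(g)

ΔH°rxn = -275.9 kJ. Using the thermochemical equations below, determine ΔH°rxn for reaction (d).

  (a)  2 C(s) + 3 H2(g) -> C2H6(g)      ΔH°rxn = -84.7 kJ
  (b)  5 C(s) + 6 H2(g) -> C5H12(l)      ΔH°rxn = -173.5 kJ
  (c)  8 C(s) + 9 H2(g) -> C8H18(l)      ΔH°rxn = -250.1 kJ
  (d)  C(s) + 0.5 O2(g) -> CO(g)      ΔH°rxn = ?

ΔH°rxn = -110.5 kJ

(a) reversed: +84.7 kJ
(b): not needed.
(c) as written: -250.1 kJ
(d) as written: contributes x
-275.9 = (+84.7) + (-250.1) + x
x = (-275.9 − (-165.4)) / (1) = -110.5 kJ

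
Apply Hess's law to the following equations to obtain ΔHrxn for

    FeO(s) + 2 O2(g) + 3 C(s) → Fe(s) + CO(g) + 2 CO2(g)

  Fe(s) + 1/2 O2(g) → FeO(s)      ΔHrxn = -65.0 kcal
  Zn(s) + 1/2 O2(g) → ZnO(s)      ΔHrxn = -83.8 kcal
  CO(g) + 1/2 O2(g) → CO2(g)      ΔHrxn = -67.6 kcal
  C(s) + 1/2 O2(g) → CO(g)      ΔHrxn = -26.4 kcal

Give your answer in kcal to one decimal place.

equation 1 reversed (reverse to put FeO(s) on the reactant side): +65.0 kcal
equation 2: not needed (ZnO(s) appears nowhere else).
equation 3 × 2 (×2 to match 2 CO2(g) in the target): (2)·(-67.6) = -135.2 kcal
equation 4 × 3 (scale by 3 for the 3 C(s)): (3)·(-26.4) = -79.2 kcal
Since enthalpy is a state function, ΔHrxn = (-1)·(-65.0) + (2)·(-67.6) + (3)·(-26.4) = -149.4 kcal

ΔHrxn = -149.4 kcal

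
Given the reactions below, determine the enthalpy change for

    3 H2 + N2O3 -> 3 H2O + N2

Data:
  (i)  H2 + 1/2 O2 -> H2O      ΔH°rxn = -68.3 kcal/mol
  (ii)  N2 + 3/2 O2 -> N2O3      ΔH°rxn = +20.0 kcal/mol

ΔH°rxn = -224.9 kcal/mol

(i) × 3: (3)·(-68.3) = -204.9 kcal/mol
(ii) reversed: -20.0 kcal/mol
Summing the manipulated equations, ΔH°rxn = (3)·(-68.3) + (-1)·(+20.0) = -224.9 kcal/mol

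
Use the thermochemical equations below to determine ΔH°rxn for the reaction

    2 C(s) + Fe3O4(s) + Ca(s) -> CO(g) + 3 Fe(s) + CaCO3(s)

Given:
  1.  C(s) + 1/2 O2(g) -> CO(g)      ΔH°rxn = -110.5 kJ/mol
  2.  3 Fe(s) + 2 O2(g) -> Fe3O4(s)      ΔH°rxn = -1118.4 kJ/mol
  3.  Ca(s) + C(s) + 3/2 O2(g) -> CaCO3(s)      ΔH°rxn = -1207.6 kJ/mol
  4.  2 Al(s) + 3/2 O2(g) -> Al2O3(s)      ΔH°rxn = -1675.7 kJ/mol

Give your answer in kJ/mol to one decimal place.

eq. 1 as written (CO(g) already on the product side): -110.5 kJ/mol
eq. 2 reversed (Fe3O4(s) must end up as a reactant): +1118.4 kJ/mol
eq. 3 as written (CaCO3(s) already on the product side): -1207.6 kJ/mol
eq. 4: not needed (Al2O3(s) appears nowhere else).
By Hess's law, ΔH°rxn = (-110.5) + (+1118.4) + (-1207.6) = -199.7 kJ/mol

ΔH°rxn = -199.7 kJ/mol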